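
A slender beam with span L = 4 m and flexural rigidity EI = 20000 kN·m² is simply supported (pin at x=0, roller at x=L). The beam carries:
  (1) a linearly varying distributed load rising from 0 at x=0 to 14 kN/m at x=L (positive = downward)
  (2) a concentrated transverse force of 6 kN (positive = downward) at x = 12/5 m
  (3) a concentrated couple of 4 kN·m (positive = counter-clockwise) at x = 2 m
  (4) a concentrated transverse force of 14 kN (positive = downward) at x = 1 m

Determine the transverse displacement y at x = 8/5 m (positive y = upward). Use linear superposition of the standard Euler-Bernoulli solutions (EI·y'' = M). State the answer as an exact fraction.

y(8/5) = -1973111/937500000 m

Load 1 — triangular load w₀=14 kN/m (0→w₀ over full span):
  y_1 = -w₀x(7L⁴-10L²x²+3x⁴)/(360LEI) = -14·(8/5)·(7·4⁴-10·4²·(8/5)²+3·(8/5)⁴)/(360·4·20000) = -31948/29296875 m
Load 2 — point force P=6 kN at a=12/5 m (b=L-a=8/5):
  y_2 = -Pbx(L²-b²-x²)/(6LEI)  [x≤a] = -6·(8/5)·(8/5)·(4²-(8/5)²-(8/5)²)/(6·4·20000) = -136/390625 m
Load 3 — applied couple M₀=4 kN·m at a=2 m (b=L-a=2):
  y_3 = (M₀x³/(6L)+C₁x)/EI  [x≤a] with C₁=M₀(3b²-L²)/(6L)=-2/3 = (4·(8/5)³/(6·4)+(-2/3)·(8/5))/20000 = -3/156250 m
Load 4 — point force P=14 kN at a=1 m (b=L-a=3):
  y_4 = -Pa(L-x)(2Lx-a²-x²)/(6LEI)  [x>a] = -14·1·(4-(8/5))·(2·4·(8/5)-1²-(8/5)²)/(6·4·20000) = -1617/2500000 m
Superposition: y = Σ y_i = -1973111/937500000 m ≈ -0.002105 m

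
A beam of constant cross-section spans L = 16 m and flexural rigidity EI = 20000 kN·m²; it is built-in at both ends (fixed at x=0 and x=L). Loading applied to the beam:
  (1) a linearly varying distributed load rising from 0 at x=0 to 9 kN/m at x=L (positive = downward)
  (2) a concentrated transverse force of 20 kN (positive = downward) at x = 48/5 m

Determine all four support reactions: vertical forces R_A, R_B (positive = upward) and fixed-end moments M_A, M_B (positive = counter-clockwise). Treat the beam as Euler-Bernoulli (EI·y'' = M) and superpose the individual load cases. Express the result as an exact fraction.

R_A = 716/25 kN, M_A = 2688/25 kN·m, R_B = 1584/25 kN, M_B = -4032/25 kN·m

Load 1 — triangular load w₀=9 kN/m (0→w₀ over full span):
  R_A = 3w₀L/20 = 3·9·16/20 = 108/5 kN
  M_A = w₀L²/30 = 9·16²/30 = 384/5 kN·m
  R_B = 7w₀L/20 = 7·9·16/20 = 252/5 kN
  M_B = -w₀L²/20 = -9·16²/20 = -576/5 kN·m
Load 2 — point force P=20 kN at a=48/5 m (b=L-a=32/5):
  R_A = Pb²(3a+b)/L³ = 20·(32/5)²·(3·(48/5)+(32/5))/16³ = 176/25 kN
  M_A = Pab²/L² = 20·(48/5)·(32/5)²/16² = 768/25 kN·m
  R_B = Pa²(a+3b)/L³ = 20·(48/5)²·((48/5)+3·(32/5))/16³ = 324/25 kN
  M_B = -Pa²b/L² = -20·(48/5)²·(32/5)/16² = -1152/25 kN·m
Superposition: R_A = 716/25 kN, M_A = 2688/25 kN·m, R_B = 1584/25 kN, M_B = -4032/25 kN·m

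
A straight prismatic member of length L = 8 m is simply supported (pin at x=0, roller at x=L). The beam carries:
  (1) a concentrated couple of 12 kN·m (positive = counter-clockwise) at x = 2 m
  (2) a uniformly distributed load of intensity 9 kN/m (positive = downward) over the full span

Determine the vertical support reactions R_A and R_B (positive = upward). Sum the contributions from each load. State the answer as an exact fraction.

Load 1 — applied couple M₀=12 kN·m at a=2 m (b=L-a=6):
  R_A = M₀/L = 12/8 = 3/2 kN
  R_B = -M₀/L = -12/8 = -3/2 kN
Load 2 — uniform load w=9 kN/m over full span:
  R_A = wL/2 = 9·8/2 = 36 kN
  R_B = wL/2 = 9·8/2 = 36 kN
Superposition: R_A = 75/2 kN, R_B = 69/2 kN

R_A = 75/2 kN, R_B = 69/2 kN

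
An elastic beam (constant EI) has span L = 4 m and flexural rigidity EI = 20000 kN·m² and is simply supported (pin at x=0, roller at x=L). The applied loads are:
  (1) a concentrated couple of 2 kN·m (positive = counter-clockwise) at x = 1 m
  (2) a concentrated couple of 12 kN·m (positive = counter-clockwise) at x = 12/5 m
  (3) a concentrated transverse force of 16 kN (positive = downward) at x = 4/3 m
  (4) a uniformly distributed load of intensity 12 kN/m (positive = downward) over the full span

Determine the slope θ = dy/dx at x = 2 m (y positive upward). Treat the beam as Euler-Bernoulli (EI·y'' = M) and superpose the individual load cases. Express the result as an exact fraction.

Load 1 — applied couple M₀=2 kN·m at a=1 m (b=L-a=3):
  θ_1 = (M₀x²/(2L)-M₀(x-a)+C₁)/EI  [x>a] with C₁=M₀(3b²-L²)/(6L)=11/12 = (2·2²/(2·4)-2·(2-1)+(11/12))/20000 = -1/240000 rad
Load 2 — applied couple M₀=12 kN·m at a=12/5 m (b=L-a=8/5):
  θ_2 = (M₀x²/(2L)+C₁)/EI  [x≤a] with C₁=M₀(3b²-L²)/(6L)=-104/25 = (12·2²/(2·4)+(-104/25))/20000 = 23/250000 rad
Load 3 — point force P=16 kN at a=4/3 m (b=L-a=8/3):
  θ_3 = -Pa(2L²-6Lx+3x²+a²)/(6LEI)  [x>a] = -16·(4/3)·(2·4²-6·4·2+3·2²+(4/3)²)/(6·4·20000) = 1/10125 rad
Load 4 — uniform load w=12 kN/m over full span:
  θ_4 = -w(L³-6Lx²+4x³)/(24EI) = -12·(4³-6·4·2²+4·2³)/(24·20000) = 0 rad
Superposition: θ = Σ θ_i = 30229/162000000 rad ≈ 0.000187 rad

θ(2) = 30229/162000000 rad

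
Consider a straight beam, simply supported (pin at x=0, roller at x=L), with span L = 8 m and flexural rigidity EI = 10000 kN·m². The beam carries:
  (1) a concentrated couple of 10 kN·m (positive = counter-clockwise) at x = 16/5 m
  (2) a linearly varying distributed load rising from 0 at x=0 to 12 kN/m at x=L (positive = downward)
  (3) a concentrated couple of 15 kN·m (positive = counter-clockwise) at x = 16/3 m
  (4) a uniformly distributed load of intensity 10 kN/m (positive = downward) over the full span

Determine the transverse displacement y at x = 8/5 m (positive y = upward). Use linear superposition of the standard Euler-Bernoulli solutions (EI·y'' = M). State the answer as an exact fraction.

Load 1 — applied couple M₀=10 kN·m at a=16/5 m (b=L-a=24/5):
  y_1 = (M₀x³/(6L)+C₁x)/EI  [x≤a] with C₁=M₀(3b²-L²)/(6L)=16/15 = (10·(8/5)³/(6·8)+(16/15)·(8/5))/10000 = 4/15625 m
Load 2 — triangular load w₀=12 kN/m (0→w₀ over full span):
  y_2 = -w₀x(7L⁴-10L²x²+3x⁴)/(360LEI) = -12·(8/5)·(7·8⁴-10·8²·(8/5)²+3·(8/5)⁴)/(360·8·10000) = -176128/9765625 m
Load 3 — applied couple M₀=15 kN·m at a=16/3 m (b=L-a=8/3):
  y_3 = (M₀x³/(6L)+C₁x)/EI  [x≤a] with C₁=M₀(3b²-L²)/(6L)=-40/3 = (15·(8/5)³/(6·8)+(-40/3)·(8/5))/10000 = -94/46875 m
Load 4 — uniform load w=10 kN/m over full span:
  y_4 = -wx(L³-2Lx²+x³)/(24EI) = -10·(8/5)·(8³-2·8·(8/5)²+(8/5)³)/(24·10000) = -7424/234375 m
Superposition: y = Σ y_i = -1507634/29296875 m ≈ -0.051461 m

y(8/5) = -1507634/29296875 m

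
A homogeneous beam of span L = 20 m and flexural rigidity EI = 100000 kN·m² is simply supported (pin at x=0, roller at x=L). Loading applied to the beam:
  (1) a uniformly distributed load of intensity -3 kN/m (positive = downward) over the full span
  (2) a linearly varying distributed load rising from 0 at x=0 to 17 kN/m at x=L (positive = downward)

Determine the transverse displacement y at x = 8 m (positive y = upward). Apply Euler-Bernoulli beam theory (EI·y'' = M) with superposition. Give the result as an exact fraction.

y(8) = -24844/234375 m

Load 1 — uniform load w=-3 kN/m over full span:
  y_1 = -wx(L³-2Lx²+x³)/(24EI) = -(-3)·8·(20³-2·20·8²+8³)/(24·100000) = 186/3125 m
Load 2 — triangular load w₀=17 kN/m (0→w₀ over full span):
  y_2 = -w₀x(7L⁴-10L²x²+3x⁴)/(360LEI) = -17·8·(7·20⁴-10·20²·8²+3·8⁴)/(360·20·100000) = -38794/234375 m
Superposition: y = Σ y_i = -24844/234375 m ≈ -0.106001 m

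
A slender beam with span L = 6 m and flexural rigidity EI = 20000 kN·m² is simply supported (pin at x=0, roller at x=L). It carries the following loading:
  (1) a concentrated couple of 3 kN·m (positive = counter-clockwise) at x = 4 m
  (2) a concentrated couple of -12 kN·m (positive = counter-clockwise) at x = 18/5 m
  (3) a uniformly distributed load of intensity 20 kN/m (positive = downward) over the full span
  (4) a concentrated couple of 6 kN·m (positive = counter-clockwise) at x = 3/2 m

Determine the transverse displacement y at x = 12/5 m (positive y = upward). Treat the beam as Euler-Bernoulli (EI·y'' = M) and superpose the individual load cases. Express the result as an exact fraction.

Load 1 — applied couple M₀=3 kN·m at a=4 m (b=L-a=2):
  y_1 = (M₀x³/(6L)+C₁x)/EI  [x≤a] with C₁=M₀(3b²-L²)/(6L)=-2 = (3·(12/5)³/(6·6)+(-2)·(12/5))/20000 = -57/312500 m
Load 2 — applied couple M₀=-12 kN·m at a=18/5 m (b=L-a=12/5):
  y_2 = (M₀x³/(6L)+C₁x)/EI  [x≤a] with C₁=M₀(3b²-L²)/(6L)=156/25 = ((-12)·(12/5)³/(6·6)+(156/25)·(12/5))/20000 = 81/156250 m
Load 3 — uniform load w=20 kN/m over full span:
  y_3 = -wx(L³-2Lx²+x³)/(24EI) = -20·(12/5)·(6³-2·6·(12/5)²+(12/5)³)/(24·20000) = -2511/156250 m
Load 4 — applied couple M₀=6 kN·m at a=3/2 m (b=L-a=9/2):
  y_4 = (M₀x³/(6L)-M₀(x-a)²/2+C₁x)/EI  [x>a] with C₁=M₀(3b²-L²)/(6L)=33/8 = (6·(12/5)³/(6·6)-6·((12/5)-(3/2))²/2+(33/8)·(12/5))/20000 = 4887/10000000 m
Superposition: y = Σ y_i = -152457/10000000 m ≈ -0.015246 m

y(12/5) = -152457/10000000 m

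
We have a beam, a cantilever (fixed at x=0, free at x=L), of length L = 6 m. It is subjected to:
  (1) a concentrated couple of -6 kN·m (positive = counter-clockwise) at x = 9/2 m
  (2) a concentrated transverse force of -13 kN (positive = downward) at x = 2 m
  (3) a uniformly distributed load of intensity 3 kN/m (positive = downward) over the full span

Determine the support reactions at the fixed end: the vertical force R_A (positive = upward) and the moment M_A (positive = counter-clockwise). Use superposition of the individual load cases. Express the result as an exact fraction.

Load 1 — applied couple M₀=-6 kN·m at a=9/2 m (b=L-a=3/2):
  R_A = 0 kN
  M_A = -M₀ = -(-6) = 6 kN·m
Load 2 — point force P=-13 kN at a=2 m (b=L-a=4):
  R_A = P = (-13) = -13 kN
  M_A = Pa = (-13)·2 = -26 kN·m
Load 3 — uniform load w=3 kN/m over full span:
  R_A = wL = 3·6 = 18 kN
  M_A = wL²/2 = 3·6²/2 = 54 kN·m
Superposition: R_A = 5 kN, M_A = 34 kN·m

R_A = 5 kN, M_A = 34 kN·m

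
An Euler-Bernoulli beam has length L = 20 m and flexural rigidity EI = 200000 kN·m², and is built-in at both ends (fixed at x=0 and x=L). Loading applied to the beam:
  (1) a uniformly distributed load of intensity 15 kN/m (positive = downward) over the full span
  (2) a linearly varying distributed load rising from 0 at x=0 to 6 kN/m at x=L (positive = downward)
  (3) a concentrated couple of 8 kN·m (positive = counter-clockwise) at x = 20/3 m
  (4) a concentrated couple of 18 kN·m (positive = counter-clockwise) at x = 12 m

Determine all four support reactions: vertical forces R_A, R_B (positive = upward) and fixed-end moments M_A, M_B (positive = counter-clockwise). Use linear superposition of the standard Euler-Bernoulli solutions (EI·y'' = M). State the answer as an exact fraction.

Load 1 — uniform load w=15 kN/m over full span:
  R_A = wL/2 = 15·20/2 = 150 kN
  M_A = wL²/12 = 15·20²/12 = 500 kN·m
  R_B = wL/2 = 15·20/2 = 150 kN
  M_B = -wL²/12 = -15·20²/12 = -500 kN·m
Load 2 — triangular load w₀=6 kN/m (0→w₀ over full span):
  R_A = 3w₀L/20 = 3·6·20/20 = 18 kN
  M_A = w₀L²/30 = 6·20²/30 = 80 kN·m
  R_B = 7w₀L/20 = 7·6·20/20 = 42 kN
  M_B = -w₀L²/20 = -6·20²/20 = -120 kN·m
Load 3 — applied couple M₀=8 kN·m at a=20/3 m (b=L-a=40/3):
  R_A = 6M₀ab/L³ = 6·8·(20/3)·(40/3)/20³ = 8/15 kN
  M_A = M₀b(2a-b)/L² = 8·(40/3)·(2·(20/3)-(40/3))/20² = 0 kN·m
  R_B = -6M₀ab/L³ = -6·8·(20/3)·(40/3)/20³ = -8/15 kN
  M_B = M₀a(2b-a)/L² = 8·(20/3)·(2·(40/3)-(20/3))/20² = 8/3 kN·m
Load 4 — applied couple M₀=18 kN·m at a=12 m (b=L-a=8):
  R_A = 6M₀ab/L³ = 6·18·12·8/20³ = 162/125 kN
  M_A = M₀b(2a-b)/L² = 18·8·(2·12-8)/20² = 144/25 kN·m
  R_B = -6M₀ab/L³ = -6·18·12·8/20³ = -162/125 kN
  M_B = M₀a(2b-a)/L² = 18·12·(2·8-12)/20² = 54/25 kN·m
Superposition: R_A = 63686/375 kN, M_A = 14644/25 kN·m, R_B = 71314/375 kN, M_B = -46138/75 kN·m

R_A = 63686/375 kN, M_A = 14644/25 kN·m, R_B = 71314/375 kN, M_B = -46138/75 kN·m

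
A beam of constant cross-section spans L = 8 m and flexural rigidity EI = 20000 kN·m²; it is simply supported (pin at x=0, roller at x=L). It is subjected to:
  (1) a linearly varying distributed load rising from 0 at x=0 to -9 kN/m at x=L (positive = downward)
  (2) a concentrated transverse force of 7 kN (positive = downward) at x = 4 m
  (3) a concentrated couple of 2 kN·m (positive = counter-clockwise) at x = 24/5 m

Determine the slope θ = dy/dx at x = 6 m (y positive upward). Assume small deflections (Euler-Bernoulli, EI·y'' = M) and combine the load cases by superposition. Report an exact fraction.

θ(6) = -13181/6000000 rad

Load 1 — triangular load w₀=-9 kN/m (0→w₀ over full span):
  θ_1 = -w₀(7L⁴-30L²x²+15x⁴)/(360LEI) = -(-9)·(7·8⁴-30·8²·6²+15·6⁴)/(360·8·20000) = -1313/400000 rad
Load 2 — point force P=7 kN at a=4 m (b=L-a=4):
  θ_2 = -Pa(2L²-6Lx+3x²+a²)/(6LEI)  [x>a] = -7·4·(2·8²-6·8·6+3·6²+4²)/(6·8·20000) = 21/20000 rad
Load 3 — applied couple M₀=2 kN·m at a=24/5 m (b=L-a=16/5):
  θ_3 = (M₀x²/(2L)-M₀(x-a)+C₁)/EI  [x>a] with C₁=M₀(3b²-L²)/(6L)=-104/75 = (2·6²/(2·8)-2·(6-(24/5))+(-104/75))/20000 = 107/3000000 rad
Superposition: θ = Σ θ_i = -13181/6000000 rad ≈ -0.002197 rad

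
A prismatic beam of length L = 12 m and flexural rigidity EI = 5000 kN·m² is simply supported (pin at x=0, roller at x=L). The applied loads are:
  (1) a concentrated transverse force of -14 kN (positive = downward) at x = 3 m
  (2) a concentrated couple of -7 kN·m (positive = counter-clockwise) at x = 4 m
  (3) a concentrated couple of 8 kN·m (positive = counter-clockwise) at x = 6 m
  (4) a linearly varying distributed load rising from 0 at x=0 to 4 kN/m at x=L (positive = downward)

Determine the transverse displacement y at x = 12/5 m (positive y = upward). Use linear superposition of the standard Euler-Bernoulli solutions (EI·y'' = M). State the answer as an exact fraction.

y(12/5) = -1321081/78125000 m

Load 1 — point force P=-14 kN at a=3 m (b=L-a=9):
  y_1 = -Pbx(L²-b²-x²)/(6LEI)  [x≤a] = -(-14)·9·(12/5)·(12²-9²-(12/5)²)/(6·12·5000) = 30051/625000 m
Load 2 — applied couple M₀=-7 kN·m at a=4 m (b=L-a=8):
  y_2 = (M₀x³/(6L)+C₁x)/EI  [x≤a] with C₁=M₀(3b²-L²)/(6L)=-14/3 = ((-7)·(12/5)³/(6·12)+(-14/3)·(12/5))/5000 = -196/78125 m
Load 3 — applied couple M₀=8 kN·m at a=6 m (b=L-a=6):
  y_3 = (M₀x³/(6L)+C₁x)/EI  [x≤a] with C₁=M₀(3b²-L²)/(6L)=-4 = (8·(12/5)³/(6·12)+(-4)·(12/5))/5000 = -126/78125 m
Load 4 — triangular load w₀=4 kN/m (0→w₀ over full span):
  y_4 = -w₀x(7L⁴-10L²x²+3x⁴)/(360LEI) = -4·(12/5)·(7·12⁴-10·12²·(12/5)²+3·(12/5)⁴)/(360·12·5000) = -594432/9765625 m
Superposition: y = Σ y_i = -1321081/78125000 m ≈ -0.016910 m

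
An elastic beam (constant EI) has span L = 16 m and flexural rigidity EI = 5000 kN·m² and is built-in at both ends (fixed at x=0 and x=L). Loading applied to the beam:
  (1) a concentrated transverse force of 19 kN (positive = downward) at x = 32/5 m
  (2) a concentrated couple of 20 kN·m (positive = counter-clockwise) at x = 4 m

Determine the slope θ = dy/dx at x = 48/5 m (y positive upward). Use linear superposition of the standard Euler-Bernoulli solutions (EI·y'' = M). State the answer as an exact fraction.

θ(48/5) = 15081/1953125 rad

Load 1 — point force P=19 kN at a=32/5 m (b=L-a=48/5):
  θ_1 = Pa²(L-x)(2bL-(3b+a)(L-x))/(2L³EI)  [x>a] = 19·(32/5)²·(16-(48/5))·(2·(48/5)·16-(3·(48/5)+(32/5))·(16-(48/5)))/(2·16³·5000) = 19456/1953125 rad
Load 2 — applied couple M₀=20 kN·m at a=4 m (b=L-a=12):
  θ_2 = (R_Ax²/2 - M_Ax - M₀(x-a))/EI  [x>a] with R_A=45/32, M_A=-15/4 = ((45/32)·(48/5)²/2 - (-15/4)·(48/5) - 20·((48/5)-4))/5000 = -7/3125 rad
Superposition: θ = Σ θ_i = 15081/1953125 rad ≈ 0.007721 rad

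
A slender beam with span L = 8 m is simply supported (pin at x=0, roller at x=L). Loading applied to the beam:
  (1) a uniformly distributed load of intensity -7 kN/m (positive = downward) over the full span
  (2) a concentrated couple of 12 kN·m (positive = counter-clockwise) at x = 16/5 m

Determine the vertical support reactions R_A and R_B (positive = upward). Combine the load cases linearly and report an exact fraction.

R_A = -53/2 kN, R_B = -59/2 kN

Load 1 — uniform load w=-7 kN/m over full span:
  R_A = wL/2 = (-7)·8/2 = -28 kN
  R_B = wL/2 = (-7)·8/2 = -28 kN
Load 2 — applied couple M₀=12 kN·m at a=16/5 m (b=L-a=24/5):
  R_A = M₀/L = 12/8 = 3/2 kN
  R_B = -M₀/L = -12/8 = -3/2 kN
Superposition: R_A = -53/2 kN, R_B = -59/2 kN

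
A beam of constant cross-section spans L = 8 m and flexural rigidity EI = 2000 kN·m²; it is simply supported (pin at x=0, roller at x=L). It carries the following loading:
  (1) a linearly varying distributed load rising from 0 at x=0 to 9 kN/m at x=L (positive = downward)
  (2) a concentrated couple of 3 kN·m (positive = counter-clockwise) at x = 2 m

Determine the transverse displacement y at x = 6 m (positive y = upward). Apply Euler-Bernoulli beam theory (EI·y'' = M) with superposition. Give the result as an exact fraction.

Load 1 — triangular load w₀=9 kN/m (0→w₀ over full span):
  y_1 = -w₀x(7L⁴-10L²x²+3x⁴)/(360LEI) = -9·6·(7·8⁴-10·8²·6²+3·6⁴)/(360·8·2000) = -357/4000 m
Load 2 — applied couple M₀=3 kN·m at a=2 m (b=L-a=6):
  y_2 = (M₀x³/(6L)-M₀(x-a)²/2+C₁x)/EI  [x>a] with C₁=M₀(3b²-L²)/(6L)=11/4 = (3·6³/(6·8)-3·(6-2)²/2+(11/4)·6)/2000 = 3/1000 m
Superposition: y = Σ y_i = -69/800 m ≈ -0.086250 m

y(6) = -69/800 m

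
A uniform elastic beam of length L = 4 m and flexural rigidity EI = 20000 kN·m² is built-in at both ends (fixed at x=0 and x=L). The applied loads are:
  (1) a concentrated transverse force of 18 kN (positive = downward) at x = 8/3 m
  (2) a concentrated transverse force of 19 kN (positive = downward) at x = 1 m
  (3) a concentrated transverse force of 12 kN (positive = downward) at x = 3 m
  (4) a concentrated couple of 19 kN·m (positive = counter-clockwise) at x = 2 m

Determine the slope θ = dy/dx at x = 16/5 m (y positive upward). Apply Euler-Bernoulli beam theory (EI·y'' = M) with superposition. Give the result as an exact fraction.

Load 1 — point force P=18 kN at a=8/3 m (b=L-a=4/3):
  θ_1 = Pa²(L-x)(2bL-(3b+a)(L-x))/(2L³EI)  [x>a] = 18·(8/3)²·(4-(16/5))·(2·(4/3)·4-(3·(4/3)+(8/3))·(4-(16/5)))/(2·4³·20000) = 2/9375 rad
Load 2 — point force P=19 kN at a=1 m (b=L-a=3):
  θ_2 = Pa²(L-x)(2bL-(3b+a)(L-x))/(2L³EI)  [x>a] = 19·1²·(4-(16/5))·(2·3·4-(3·3+1)·(4-(16/5)))/(2·4³·20000) = 19/200000 rad
Load 3 — point force P=12 kN at a=3 m (b=L-a=1):
  θ_3 = Pa²(L-x)(2bL-(3b+a)(L-x))/(2L³EI)  [x>a] = 12·3²·(4-(16/5))·(2·1·4-(3·1+3)·(4-(16/5)))/(2·4³·20000) = 27/250000 rad
Load 4 — applied couple M₀=19 kN·m at a=2 m (b=L-a=2):
  θ_4 = (R_Ax²/2 - M_Ax - M₀(x-a))/EI  [x>a] with R_A=57/8, M_A=19/4 = ((57/8)·(16/5)²/2 - (19/4)·(16/5) - 19·((16/5)-2))/20000 = -19/250000 rad
Superposition: θ = Σ θ_i = 1021/3000000 rad ≈ 0.000340 rad

θ(16/5) = 1021/3000000 rad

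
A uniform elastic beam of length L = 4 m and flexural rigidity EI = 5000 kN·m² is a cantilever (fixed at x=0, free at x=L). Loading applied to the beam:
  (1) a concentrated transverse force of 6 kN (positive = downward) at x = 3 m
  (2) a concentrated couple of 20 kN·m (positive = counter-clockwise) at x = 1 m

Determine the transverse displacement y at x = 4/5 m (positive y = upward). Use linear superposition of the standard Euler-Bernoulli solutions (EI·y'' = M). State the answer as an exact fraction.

Load 1 — point force P=6 kN at a=3 m (b=L-a=1):
  y_1 = -Px²(3a-x)/(6EI)  [x≤a] = -6·(4/5)²·(3·3-(4/5))/(6·5000) = -82/78125 m
Load 2 — applied couple M₀=20 kN·m at a=1 m (b=L-a=3):
  y_2 = M₀x²/(2EI)  [x≤a] = 20·(4/5)²/(2·5000) = 4/3125 m
Superposition: y = Σ y_i = 18/78125 m ≈ 0.000230 m

y(4/5) = 18/78125 m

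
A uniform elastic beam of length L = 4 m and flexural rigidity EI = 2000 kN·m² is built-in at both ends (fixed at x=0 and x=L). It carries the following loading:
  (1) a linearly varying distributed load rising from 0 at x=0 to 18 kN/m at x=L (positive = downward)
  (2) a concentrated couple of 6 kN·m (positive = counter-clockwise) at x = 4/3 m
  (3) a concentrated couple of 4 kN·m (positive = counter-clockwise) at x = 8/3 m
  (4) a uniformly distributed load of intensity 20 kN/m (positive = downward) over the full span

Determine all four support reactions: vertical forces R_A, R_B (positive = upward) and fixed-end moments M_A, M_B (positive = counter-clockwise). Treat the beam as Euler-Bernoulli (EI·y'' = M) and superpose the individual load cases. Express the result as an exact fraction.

R_A = 812/15 kN, M_A = 188/5 kN·m, R_B = 928/15 kN, M_B = -586/15 kN·m

Load 1 — triangular load w₀=18 kN/m (0→w₀ over full span):
  R_A = 3w₀L/20 = 3·18·4/20 = 54/5 kN
  M_A = w₀L²/30 = 18·4²/30 = 48/5 kN·m
  R_B = 7w₀L/20 = 7·18·4/20 = 126/5 kN
  M_B = -w₀L²/20 = -18·4²/20 = -72/5 kN·m
Load 2 — applied couple M₀=6 kN·m at a=4/3 m (b=L-a=8/3):
  R_A = 6M₀ab/L³ = 6·6·(4/3)·(8/3)/4³ = 2 kN
  M_A = M₀b(2a-b)/L² = 6·(8/3)·(2·(4/3)-(8/3))/4² = 0 kN·m
  R_B = -6M₀ab/L³ = -6·6·(4/3)·(8/3)/4³ = -2 kN
  M_B = M₀a(2b-a)/L² = 6·(4/3)·(2·(8/3)-(4/3))/4² = 2 kN·m
Load 3 — applied couple M₀=4 kN·m at a=8/3 m (b=L-a=4/3):
  R_A = 6M₀ab/L³ = 6·4·(8/3)·(4/3)/4³ = 4/3 kN
  M_A = M₀b(2a-b)/L² = 4·(4/3)·(2·(8/3)-(4/3))/4² = 4/3 kN·m
  R_B = -6M₀ab/L³ = -6·4·(8/3)·(4/3)/4³ = -4/3 kN
  M_B = M₀a(2b-a)/L² = 4·(8/3)·(2·(4/3)-(8/3))/4² = 0 kN·m
Load 4 — uniform load w=20 kN/m over full span:
  R_A = wL/2 = 20·4/2 = 40 kN
  M_A = wL²/12 = 20·4²/12 = 80/3 kN·m
  R_B = wL/2 = 20·4/2 = 40 kN
  M_B = -wL²/12 = -20·4²/12 = -80/3 kN·m
Superposition: R_A = 812/15 kN, M_A = 188/5 kN·m, R_B = 928/15 kN, M_B = -586/15 kN·m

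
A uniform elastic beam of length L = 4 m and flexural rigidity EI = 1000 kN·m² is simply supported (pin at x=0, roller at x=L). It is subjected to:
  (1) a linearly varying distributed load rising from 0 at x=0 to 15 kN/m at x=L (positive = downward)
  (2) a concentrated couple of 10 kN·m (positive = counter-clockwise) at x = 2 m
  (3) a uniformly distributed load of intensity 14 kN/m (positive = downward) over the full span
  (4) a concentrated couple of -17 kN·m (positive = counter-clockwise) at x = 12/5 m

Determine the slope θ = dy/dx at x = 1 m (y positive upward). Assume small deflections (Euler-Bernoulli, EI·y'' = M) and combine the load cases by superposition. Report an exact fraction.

θ(1) = -86731/2400000 rad

Load 1 — triangular load w₀=15 kN/m (0→w₀ over full span):
  θ_1 = -w₀(7L⁴-30L²x²+15x⁴)/(360LEI) = -15·(7·4⁴-30·4²·1²+15·1⁴)/(360·4·1000) = -1327/96000 rad
Load 2 — applied couple M₀=10 kN·m at a=2 m (b=L-a=2):
  θ_2 = (M₀x²/(2L)+C₁)/EI  [x≤a] with C₁=M₀(3b²-L²)/(6L)=-5/3 = (10·1²/(2·4)+(-5/3))/1000 = -1/2400 rad
Load 3 — uniform load w=14 kN/m over full span:
  θ_3 = -w(L³-6Lx²+4x³)/(24EI) = -14·(4³-6·4·1²+4·1³)/(24·1000) = -77/3000 rad
Load 4 — applied couple M₀=-17 kN·m at a=12/5 m (b=L-a=8/5):
  θ_4 = (M₀x²/(2L)+C₁)/EI  [x≤a] with C₁=M₀(3b²-L²)/(6L)=442/75 = ((-17)·1²/(2·4)+(442/75))/1000 = 2261/600000 rad
Superposition: θ = Σ θ_i = -86731/2400000 rad ≈ -0.036138 rad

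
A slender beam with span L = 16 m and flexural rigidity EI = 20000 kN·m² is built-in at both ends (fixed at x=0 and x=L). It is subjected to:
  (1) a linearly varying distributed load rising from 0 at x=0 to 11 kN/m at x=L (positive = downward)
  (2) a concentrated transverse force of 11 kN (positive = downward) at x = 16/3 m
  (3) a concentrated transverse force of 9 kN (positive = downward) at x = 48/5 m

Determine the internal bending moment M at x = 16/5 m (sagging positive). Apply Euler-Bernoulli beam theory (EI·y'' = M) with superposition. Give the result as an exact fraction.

Load 1 — triangular load w₀=11 kN/m (0→w₀ over full span):
  M_1 = 3w₀Lx/20 - w₀L²/30 - w₀x³/(6L) = 3·11·16·(16/5)/20 - 11·16²/30 - 11·(16/5)³/(6·16) = -4928/375 kN·m
Load 2 — point force P=11 kN at a=16/3 m (b=L-a=32/3):
  M_2 = Pb²(3a+b)x/L³ - Pab²/L²  [x≤a] = 11·(32/3)²·(3·(16/3)+(32/3))·(16/5)/16³ - 11·(16/3)·(32/3)²/16² = 0 kN·m
Load 3 — point force P=9 kN at a=48/5 m (b=L-a=32/5):
  M_3 = Pb²(3a+b)x/L³ - Pab²/L²  [x≤a] = 9·(32/5)²·(3·(48/5)+(32/5))·(16/5)/16³ - 9·(48/5)·(32/5)²/16² = -2304/625 kN·m
Superposition: M = Σ M_i = -31552/1875 kN·m ≈ -16.827733 kN·m

M(16/5) = -31552/1875 kN·m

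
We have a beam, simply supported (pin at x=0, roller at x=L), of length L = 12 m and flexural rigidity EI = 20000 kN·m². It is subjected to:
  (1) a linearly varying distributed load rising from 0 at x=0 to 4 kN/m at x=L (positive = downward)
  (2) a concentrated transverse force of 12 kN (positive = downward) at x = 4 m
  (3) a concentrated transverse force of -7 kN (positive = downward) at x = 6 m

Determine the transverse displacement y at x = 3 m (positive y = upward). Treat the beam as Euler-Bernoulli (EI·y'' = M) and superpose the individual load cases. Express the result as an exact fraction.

y(3) = -3829/160000 m

Load 1 — triangular load w₀=4 kN/m (0→w₀ over full span):
  y_1 = -w₀x(7L⁴-10L²x²+3x⁴)/(360LEI) = -4·3·(7·12⁴-10·12²·3²+3·3⁴)/(360·12·20000) = -2943/160000 m
Load 2 — point force P=12 kN at a=4 m (b=L-a=8):
  y_2 = -Pbx(L²-b²-x²)/(6LEI)  [x≤a] = -12·8·3·(12²-8²-3²)/(6·12·20000) = -71/5000 m
Load 3 — point force P=-7 kN at a=6 m (b=L-a=6):
  y_3 = -Pbx(L²-b²-x²)/(6LEI)  [x≤a] = -(-7)·6·3·(12²-6²-3²)/(6·12·20000) = 693/80000 m
Superposition: y = Σ y_i = -3829/160000 m ≈ -0.023931 m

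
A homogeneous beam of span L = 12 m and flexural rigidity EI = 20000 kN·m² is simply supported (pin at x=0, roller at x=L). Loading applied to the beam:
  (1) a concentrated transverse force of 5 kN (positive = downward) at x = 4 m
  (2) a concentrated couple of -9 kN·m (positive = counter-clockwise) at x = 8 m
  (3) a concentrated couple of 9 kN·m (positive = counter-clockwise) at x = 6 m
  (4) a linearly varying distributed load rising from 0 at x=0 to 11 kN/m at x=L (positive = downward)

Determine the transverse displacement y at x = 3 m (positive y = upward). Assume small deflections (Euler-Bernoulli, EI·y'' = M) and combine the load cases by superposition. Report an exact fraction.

y(3) = -106319/1920000 m

Load 1 — point force P=5 kN at a=4 m (b=L-a=8):
  y_1 = -Pbx(L²-b²-x²)/(6LEI)  [x≤a] = -5·8·3·(12²-8²-3²)/(6·12·20000) = -71/12000 m
Load 2 — applied couple M₀=-9 kN·m at a=8 m (b=L-a=4):
  y_2 = (M₀x³/(6L)+C₁x)/EI  [x≤a] with C₁=M₀(3b²-L²)/(6L)=12 = ((-9)·3³/(6·12)+12·3)/20000 = 261/160000 m
Load 3 — applied couple M₀=9 kN·m at a=6 m (b=L-a=6):
  y_3 = (M₀x³/(6L)+C₁x)/EI  [x≤a] with C₁=M₀(3b²-L²)/(6L)=-9/2 = (9·3³/(6·12)+(-9/2)·3)/20000 = -81/160000 m
Load 4 — triangular load w₀=11 kN/m (0→w₀ over full span):
  y_4 = -w₀x(7L⁴-10L²x²+3x⁴)/(360LEI) = -11·3·(7·12⁴-10·12²·3²+3·3⁴)/(360·12·20000) = -32373/640000 m
Superposition: y = Σ y_i = -106319/1920000 m ≈ -0.055374 m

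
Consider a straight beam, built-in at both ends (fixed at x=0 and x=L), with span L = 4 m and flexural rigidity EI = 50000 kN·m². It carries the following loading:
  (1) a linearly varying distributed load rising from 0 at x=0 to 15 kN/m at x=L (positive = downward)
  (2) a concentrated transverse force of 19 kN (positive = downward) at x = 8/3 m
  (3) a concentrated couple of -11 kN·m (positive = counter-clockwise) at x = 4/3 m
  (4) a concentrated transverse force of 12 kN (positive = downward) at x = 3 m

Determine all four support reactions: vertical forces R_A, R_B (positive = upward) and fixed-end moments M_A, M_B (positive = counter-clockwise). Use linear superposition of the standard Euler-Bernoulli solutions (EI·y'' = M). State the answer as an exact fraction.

R_A = 2621/216 kN, M_A = 1715/108 kN·m, R_B = 10555/216 kN, M_B = -3637/108 kN·m

Load 1 — triangular load w₀=15 kN/m (0→w₀ over full span):
  R_A = 3w₀L/20 = 3·15·4/20 = 9 kN
  M_A = w₀L²/30 = 15·4²/30 = 8 kN·m
  R_B = 7w₀L/20 = 7·15·4/20 = 21 kN
  M_B = -w₀L²/20 = -15·4²/20 = -12 kN·m
Load 2 — point force P=19 kN at a=8/3 m (b=L-a=4/3):
  R_A = Pb²(3a+b)/L³ = 19·(4/3)²·(3·(8/3)+(4/3))/4³ = 133/27 kN
  M_A = Pab²/L² = 19·(8/3)·(4/3)²/4² = 152/27 kN·m
  R_B = Pa²(a+3b)/L³ = 19·(8/3)²·((8/3)+3·(4/3))/4³ = 380/27 kN
  M_B = -Pa²b/L² = -19·(8/3)²·(4/3)/4² = -304/27 kN·m
Load 3 — applied couple M₀=-11 kN·m at a=4/3 m (b=L-a=8/3):
  R_A = 6M₀ab/L³ = 6·(-11)·(4/3)·(8/3)/4³ = -11/3 kN
  M_A = M₀b(2a-b)/L² = (-11)·(8/3)·(2·(4/3)-(8/3))/4² = 0 kN·m
  R_B = -6M₀ab/L³ = -6·(-11)·(4/3)·(8/3)/4³ = 11/3 kN
  M_B = M₀a(2b-a)/L² = (-11)·(4/3)·(2·(8/3)-(4/3))/4² = -11/3 kN·m
Load 4 — point force P=12 kN at a=3 m (b=L-a=1):
  R_A = Pb²(3a+b)/L³ = 12·1²·(3·3+1)/4³ = 15/8 kN
  M_A = Pab²/L² = 12·3·1²/4² = 9/4 kN·m
  R_B = Pa²(a+3b)/L³ = 12·3²·(3+3·1)/4³ = 81/8 kN
  M_B = -Pa²b/L² = -12·3²·1/4² = -27/4 kN·m
Superposition: R_A = 2621/216 kN, M_A = 1715/108 kN·m, R_B = 10555/216 kN, M_B = -3637/108 kN·m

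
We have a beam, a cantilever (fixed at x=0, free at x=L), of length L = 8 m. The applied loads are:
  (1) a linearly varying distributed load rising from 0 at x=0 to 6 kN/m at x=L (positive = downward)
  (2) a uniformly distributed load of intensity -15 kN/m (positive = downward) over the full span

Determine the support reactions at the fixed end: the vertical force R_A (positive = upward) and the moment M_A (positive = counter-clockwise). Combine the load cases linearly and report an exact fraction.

Load 1 — triangular load w₀=6 kN/m (0→w₀ over full span):
  R_A = w₀L/2 = 6·8/2 = 24 kN
  M_A = w₀L²/3 = 6·8²/3 = 128 kN·m
Load 2 — uniform load w=-15 kN/m over full span:
  R_A = wL = (-15)·8 = -120 kN
  M_A = wL²/2 = (-15)·8²/2 = -480 kN·m
Superposition: R_A = -96 kN, M_A = -352 kN·m

R_A = -96 kN, M_A = -352 kN·m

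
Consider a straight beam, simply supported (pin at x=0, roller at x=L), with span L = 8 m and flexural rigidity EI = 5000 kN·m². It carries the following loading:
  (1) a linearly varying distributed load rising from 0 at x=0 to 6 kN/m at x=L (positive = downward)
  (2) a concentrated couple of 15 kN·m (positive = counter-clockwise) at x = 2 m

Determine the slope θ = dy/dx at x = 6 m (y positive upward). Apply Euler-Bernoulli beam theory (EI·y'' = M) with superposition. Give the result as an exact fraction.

Load 1 — triangular load w₀=6 kN/m (0→w₀ over full span):
  θ_1 = -w₀(7L⁴-30L²x²+15x⁴)/(360LEI) = -6·(7·8⁴-30·8²·6²+15·6⁴)/(360·8·5000) = 1313/150000 rad
Load 2 — applied couple M₀=15 kN·m at a=2 m (b=L-a=6):
  θ_2 = (M₀x²/(2L)-M₀(x-a)+C₁)/EI  [x>a] with C₁=M₀(3b²-L²)/(6L)=55/4 = (15·6²/(2·8)-15·(6-2)+(55/4))/5000 = -1/400 rad
Superposition: θ = Σ θ_i = 469/75000 rad ≈ 0.006253 rad

θ(6) = 469/75000 rad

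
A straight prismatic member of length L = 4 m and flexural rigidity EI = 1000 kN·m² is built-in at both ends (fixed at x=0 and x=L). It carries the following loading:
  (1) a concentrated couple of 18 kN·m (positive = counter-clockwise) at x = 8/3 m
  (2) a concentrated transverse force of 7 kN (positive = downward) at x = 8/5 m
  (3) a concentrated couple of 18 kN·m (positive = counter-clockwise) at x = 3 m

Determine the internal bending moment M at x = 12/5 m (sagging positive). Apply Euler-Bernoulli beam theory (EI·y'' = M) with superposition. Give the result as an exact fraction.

Load 1 — applied couple M₀=18 kN·m at a=8/3 m (b=L-a=4/3):
  M_1 = R_Ax - M_A  [x≤a] with R_A=6, M_A=6 = 6·(12/5) - 6 = 42/5 kN·m
Load 2 — point force P=7 kN at a=8/5 m (b=L-a=12/5):
  M_2 = Pa²(a+3b)(L-x)/L³ - Pa²b/L²  [x>a] = 7·(8/5)²·((8/5)+3·(12/5))·(4-(12/5))/4³ - 7·(8/5)²·(12/5)/4² = 784/625 kN·m
Load 3 — applied couple M₀=18 kN·m at a=3 m (b=L-a=1):
  M_3 = R_Ax - M_A  [x≤a] with R_A=81/16, M_A=45/8 = (81/16)·(12/5) - (45/8) = 261/40 kN·m
Superposition: M = Σ M_i = 80897/5000 kN·m ≈ 16.179400 kN·m

M(12/5) = 80897/5000 kN·m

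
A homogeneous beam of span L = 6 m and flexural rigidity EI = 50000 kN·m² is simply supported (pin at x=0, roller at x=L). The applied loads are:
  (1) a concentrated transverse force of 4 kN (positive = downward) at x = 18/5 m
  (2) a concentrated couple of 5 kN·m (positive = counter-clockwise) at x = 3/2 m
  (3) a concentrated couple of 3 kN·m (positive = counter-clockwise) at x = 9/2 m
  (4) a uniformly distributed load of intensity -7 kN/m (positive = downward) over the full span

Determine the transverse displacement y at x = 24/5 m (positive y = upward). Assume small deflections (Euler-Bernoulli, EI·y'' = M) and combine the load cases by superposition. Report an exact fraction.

Load 1 — point force P=4 kN at a=18/5 m (b=L-a=12/5):
  y_1 = -Pa(L-x)(2Lx-a²-x²)/(6LEI)  [x>a] = -4·(18/5)·(6-(24/5))·(2·6·(24/5)-(18/5)²-(24/5)²)/(6·6·50000) = -81/390625 m
Load 2 — applied couple M₀=5 kN·m at a=3/2 m (b=L-a=9/2):
  y_2 = (M₀x³/(6L)-M₀(x-a)²/2+C₁x)/EI  [x>a] with C₁=M₀(3b²-L²)/(6L)=55/16 = (5·(24/5)³/(6·6)-5·((24/5)-(3/2))²/2+(55/16)·(24/5))/50000 = 927/10000000 m
Load 3 — applied couple M₀=3 kN·m at a=9/2 m (b=L-a=3/2):
  y_3 = (M₀x³/(6L)-M₀(x-a)²/2+C₁x)/EI  [x>a] with C₁=M₀(3b²-L²)/(6L)=-39/16 = (3·(24/5)³/(6·6)-3·((24/5)-(9/2))²/2+(-39/16)·(24/5))/50000 = -2619/50000000 m
Load 4 — uniform load w=-7 kN/m over full span:
  y_4 = -wx(L³-2Lx²+x³)/(24EI) = -(-7)·(24/5)·(6³-2·6·(24/5)²+(24/5)³)/(24·50000) = 5481/3906250 m
Superposition: y = Σ y_i = 9657/7812500 m ≈ 0.001236 m

y(24/5) = 9657/7812500 m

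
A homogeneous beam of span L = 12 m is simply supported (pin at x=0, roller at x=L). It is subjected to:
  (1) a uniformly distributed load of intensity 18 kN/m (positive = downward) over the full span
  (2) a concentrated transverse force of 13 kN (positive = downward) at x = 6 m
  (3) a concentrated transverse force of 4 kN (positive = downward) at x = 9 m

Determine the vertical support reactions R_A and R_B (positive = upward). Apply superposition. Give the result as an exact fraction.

Load 1 — uniform load w=18 kN/m over full span:
  R_A = wL/2 = 18·12/2 = 108 kN
  R_B = wL/2 = 18·12/2 = 108 kN
Load 2 — point force P=13 kN at a=6 m (b=L-a=6):
  R_A = Pb/L = 13·6/12 = 13/2 kN
  R_B = Pa/L = 13·6/12 = 13/2 kN
Load 3 — point force P=4 kN at a=9 m (b=L-a=3):
  R_A = Pb/L = 4·3/12 = 1 kN
  R_B = Pa/L = 4·9/12 = 3 kN
Superposition: R_A = 231/2 kN, R_B = 235/2 kN

R_A = 231/2 kN, R_B = 235/2 kN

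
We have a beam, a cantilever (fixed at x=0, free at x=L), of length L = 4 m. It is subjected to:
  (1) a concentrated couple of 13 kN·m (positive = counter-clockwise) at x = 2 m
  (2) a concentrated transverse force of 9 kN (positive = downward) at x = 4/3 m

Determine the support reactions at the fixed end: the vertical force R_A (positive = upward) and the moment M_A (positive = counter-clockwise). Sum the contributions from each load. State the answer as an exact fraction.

R_A = 9 kN, M_A = -1 kN·m

Load 1 — applied couple M₀=13 kN·m at a=2 m (b=L-a=2):
  R_A = 0 kN
  M_A = -M₀ = -13 kN·m
Load 2 — point force P=9 kN at a=4/3 m (b=L-a=8/3):
  R_A = P = 9 kN
  M_A = Pa = 9·(4/3) = 12 kN·m
Superposition: R_A = 9 kN, M_A = -1 kN·m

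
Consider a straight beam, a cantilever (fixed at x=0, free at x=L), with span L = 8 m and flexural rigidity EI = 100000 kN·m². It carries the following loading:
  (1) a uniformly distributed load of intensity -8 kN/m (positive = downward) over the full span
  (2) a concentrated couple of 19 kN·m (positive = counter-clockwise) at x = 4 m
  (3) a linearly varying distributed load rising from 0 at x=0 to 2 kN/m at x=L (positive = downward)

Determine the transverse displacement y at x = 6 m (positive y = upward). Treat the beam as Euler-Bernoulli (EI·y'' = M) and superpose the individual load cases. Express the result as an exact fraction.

Load 1 — uniform load w=-8 kN/m over full span:
  y_1 = -wx²(x²-4Lx+6L²)/(24EI) = -(-8)·6²·(6²-4·8·6+6·8²)/(24·100000) = 171/6250 m
Load 2 — applied couple M₀=19 kN·m at a=4 m (b=L-a=4):
  y_2 = M₀a(2x-a)/(2EI)  [x>a] = 19·4·(2·6-4)/(2·100000) = 19/6250 m
Load 3 — triangular load w₀=2 kN/m (0→w₀ over full span):
  y_3 = (w₀Lx³/12-w₀L²x²/6-w₀x⁵/(120L))/EI = (2·8·6³/12-2·8²·6²/6-2·6⁵/(120·8))/100000 = -2481/500000 m
Superposition: y = Σ y_i = 12719/500000 m ≈ 0.025438 m

y(6) = 12719/500000 m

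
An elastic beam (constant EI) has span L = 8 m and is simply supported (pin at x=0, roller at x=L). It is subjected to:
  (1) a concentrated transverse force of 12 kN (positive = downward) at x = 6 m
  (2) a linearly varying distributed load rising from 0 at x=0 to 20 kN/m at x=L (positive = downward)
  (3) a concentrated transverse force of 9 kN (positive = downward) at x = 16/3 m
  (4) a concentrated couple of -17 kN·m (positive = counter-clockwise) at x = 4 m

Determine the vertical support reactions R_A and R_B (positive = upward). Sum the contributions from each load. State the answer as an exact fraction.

Load 1 — point force P=12 kN at a=6 m (b=L-a=2):
  R_A = Pb/L = 12·2/8 = 3 kN
  R_B = Pa/L = 12·6/8 = 9 kN
Load 2 — triangular load w₀=20 kN/m (0→w₀ over full span):
  R_A = w₀L/6 = 20·8/6 = 80/3 kN
  R_B = w₀L/3 = 20·8/3 = 160/3 kN
Load 3 — point force P=9 kN at a=16/3 m (b=L-a=8/3):
  R_A = Pb/L = 9·(8/3)/8 = 3 kN
  R_B = Pa/L = 9·(16/3)/8 = 6 kN
Load 4 — applied couple M₀=-17 kN·m at a=4 m (b=L-a=4):
  R_A = M₀/L = (-17)/8 = -17/8 kN
  R_B = -M₀/L = -(-17)/8 = 17/8 kN
Superposition: R_A = 733/24 kN, R_B = 1691/24 kN

R_A = 733/24 kN, R_B = 1691/24 kN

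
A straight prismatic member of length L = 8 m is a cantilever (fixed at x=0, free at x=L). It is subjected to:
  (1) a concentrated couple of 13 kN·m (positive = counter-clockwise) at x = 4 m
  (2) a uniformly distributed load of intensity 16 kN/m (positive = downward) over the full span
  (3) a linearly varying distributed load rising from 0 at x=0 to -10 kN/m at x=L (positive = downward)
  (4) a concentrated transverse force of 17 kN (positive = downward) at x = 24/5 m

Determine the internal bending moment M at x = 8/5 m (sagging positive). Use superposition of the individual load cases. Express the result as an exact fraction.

M(8/5) = -16417/75 kN·m

Load 1 — applied couple M₀=13 kN·m at a=4 m (b=L-a=4):
  M_1 = M₀  [x≤a] = 13 = 13 kN·m
Load 2 — uniform load w=16 kN/m over full span:
  M_2 = -w(L-x)²/2 = -16·(8-(8/5))²/2 = -8192/25 kN·m
Load 3 — triangular load w₀=-10 kN/m (0→w₀ over full span):
  M_3 = w₀Lx/2 - w₀L²/3 - w₀x³/(6L) = (-10)·8·(8/5)/2 - (-10)·8²/3 - (-10)·(8/5)³/(6·8) = 11264/75 kN·m
Load 4 — point force P=17 kN at a=24/5 m (b=L-a=16/5):
  M_4 = -P(a-x)  [x≤a] = -17·((24/5)-(8/5)) = -272/5 kN·m
Superposition: M = Σ M_i = -16417/75 kN·m ≈ -218.893333 kN·m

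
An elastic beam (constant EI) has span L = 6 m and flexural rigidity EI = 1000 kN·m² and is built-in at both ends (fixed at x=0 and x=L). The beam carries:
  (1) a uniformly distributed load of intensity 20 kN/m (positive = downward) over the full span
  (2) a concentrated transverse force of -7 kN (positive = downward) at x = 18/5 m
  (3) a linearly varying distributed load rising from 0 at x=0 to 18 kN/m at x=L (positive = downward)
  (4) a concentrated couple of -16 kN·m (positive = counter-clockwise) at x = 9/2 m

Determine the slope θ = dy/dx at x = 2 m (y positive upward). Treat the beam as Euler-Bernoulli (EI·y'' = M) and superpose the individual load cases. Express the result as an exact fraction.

θ(2) = -3031/93750 rad

Load 1 — uniform load w=20 kN/m over full span:
  θ_1 = -wx(L-x)(L-2x)/(12EI) = -20·2·(6-2)·(6-2·2)/(12·1000) = -2/75 rad
Load 2 — point force P=-7 kN at a=18/5 m (b=L-a=12/5):
  θ_2 = -Pb²x(2aL-(3a+b)x)/(2L³EI)  [x≤a] = -(-7)·(12/5)²·2·(2·(18/5)·6-(3·(18/5)+(12/5))·2)/(2·6³·1000) = 49/15625 rad
Load 3 — triangular load w₀=18 kN/m (0→w₀ over full span):
  θ_3 = -w₀(2x(L-x)(L-2x)(x+2L)+x²(L-x)²)/(120LEI) = -18·(2·2·(6-2)·(6-2·2)·(2+2·6)+2²·(6-2)²)/(120·6·1000) = -8/625 rad
Load 4 — applied couple M₀=-16 kN·m at a=9/2 m (b=L-a=3/2):
  θ_4 = (R_Ax²/2 - M_Ax)/EI  [x≤a] with R_A=-3, M_A=-5 = ((-3)·2²/2 - (-5)·2)/1000 = 1/250 rad
Superposition: θ = Σ θ_i = -3031/93750 rad ≈ -0.032331 rad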